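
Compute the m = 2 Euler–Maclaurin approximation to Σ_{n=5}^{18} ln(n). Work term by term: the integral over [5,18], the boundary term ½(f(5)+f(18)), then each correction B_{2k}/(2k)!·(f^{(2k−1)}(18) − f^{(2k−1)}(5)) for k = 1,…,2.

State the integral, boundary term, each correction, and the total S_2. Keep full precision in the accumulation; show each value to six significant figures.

∫_5^18 ln(x) dx evaluates to 30.9795.
Endpoint term: (f(5) + f(18))/2 = (1.60944 + 2.89037)/2 = 2.24990.
Integral + boundary = 33.2294.
Correction k=1: B_{2}/2! · (f^{(1)}(18) − f^{(1)}(5)) = 1/12 · (0.0555556 − 0.200000) = -0.0120370.
After k=1: 33.2174.
Correction k=2: B_{4}/4! · (f^{(3)}(18) − f^{(3)}(5)) = −1/720 · (0.000342936 − 0.0160000) = 2.17459e-05.

S_2 ≈ 33.2174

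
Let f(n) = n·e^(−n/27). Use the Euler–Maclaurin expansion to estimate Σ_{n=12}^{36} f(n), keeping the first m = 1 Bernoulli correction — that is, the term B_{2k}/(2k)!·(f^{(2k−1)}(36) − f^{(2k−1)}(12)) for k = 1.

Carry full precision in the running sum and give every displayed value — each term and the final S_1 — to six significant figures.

S_1 ≈ 235.339

The integral term ∫_12^36 x·e^(−x/27) dx = 226.784.
Endpoint term: (f(12) + f(36))/2 = (7.69416 + 9.48950)/2 = 8.59183.
So far: 235.376.
k=1: B_{2}/(2)! × [f^{(1)}(36) − f^{(1)}(12)] = 1/12 × (-0.0878657 − 0.356211) = -0.0370064.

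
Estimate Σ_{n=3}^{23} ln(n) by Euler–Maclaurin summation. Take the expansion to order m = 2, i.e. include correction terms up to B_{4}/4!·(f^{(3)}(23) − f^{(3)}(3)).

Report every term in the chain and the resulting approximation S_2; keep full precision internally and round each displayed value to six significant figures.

Integral: ∫_3^23 ln(x) dx = 48.8205.
Boundary: ½(f(3) + f(23)) = ½(1.09861 + 3.13549) = 2.11705.
So far: 50.9376.
k=1: B_{2}/(2)! × [f^{(1)}(23) − f^{(1)}(3)] = 1/12 × (0.0434783 − 0.333333) = -0.0241546.
After k=1: 50.9134.
k=2: B_{4}/(4)! × [f^{(3)}(23) − f^{(3)}(3)] = −1/720 × (0.000164379 − 0.0740741) = 0.000102652.

S_2 ≈ 50.9135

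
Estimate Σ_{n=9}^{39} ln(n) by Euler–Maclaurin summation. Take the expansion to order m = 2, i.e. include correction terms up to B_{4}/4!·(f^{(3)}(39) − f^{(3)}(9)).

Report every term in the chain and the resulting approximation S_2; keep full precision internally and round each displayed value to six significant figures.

Integral: ∫_9^39 ln(x) dx = 93.1039.
Boundary: ½(f(9) + f(39)) = ½(2.19722 + 3.66356) = 2.93039.
So far: 96.0343.
Correction k=1: B_{2}/2! · (f^{(1)}(39) − f^{(1)}(9)) = 1/12 · (0.0256410 − 0.111111) = -0.00712251.
Partial sum through k=1: 96.0272.
Correction k=2: B_{4}/4! · (f^{(3)}(39) − f^{(3)}(9)) = −1/720 · (3.37160e-05 − 0.00274348) = 3.76357e-06.

S_2 ≈ 96.0272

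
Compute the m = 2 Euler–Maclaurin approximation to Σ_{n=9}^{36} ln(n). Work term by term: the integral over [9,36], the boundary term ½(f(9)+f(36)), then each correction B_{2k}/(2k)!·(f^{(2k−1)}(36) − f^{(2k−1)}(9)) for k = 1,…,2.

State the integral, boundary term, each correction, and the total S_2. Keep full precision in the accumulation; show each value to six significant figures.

The integral term ∫_9^36 ln(x) dx = 82.2317.
½[f(9) + f(36)] = ½[2.19722 + 3.58352] = 2.89037.
Running total after boundary: 85.1220.
Correction k=1: B_{2}/2! · (f^{(1)}(36) − f^{(1)}(9)) = 1/12 · (0.0277778 − 0.111111) = -0.00694444.
Running total after k=1: 85.1151.
Correction k=2: B_{4}/4! · (f^{(3)}(36) − f^{(3)}(9)) = −1/720 · (4.28669e-05 − 0.00274348) = 3.75086e-06.

S_2 ≈ 85.1151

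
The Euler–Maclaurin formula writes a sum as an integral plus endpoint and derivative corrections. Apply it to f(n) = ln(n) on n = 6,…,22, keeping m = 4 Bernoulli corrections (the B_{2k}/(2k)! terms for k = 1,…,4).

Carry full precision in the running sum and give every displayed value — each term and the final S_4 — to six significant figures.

S_4 ≈ 43.6837

∫_6^22 ln(x) dx evaluates to 41.2524.
½[f(6) + f(22)] = ½[1.79176 + 3.09104] = 2.44140.
Running total after boundary: 43.6938.
Order-1 term: 1/12 · (0.0454545 − 0.166667) = -0.0101010.
After k=1: 43.6837.
Order-2 term: −1/720 · (0.000187829 − 0.00925926) = 1.25992e-05.
After k=2: 43.6837.
Order-3 term: 1/30240 · (4.65691e-06 − 0.00308642) = -1.01910e-07.
After k=3: 43.6837.
Order-4 term: −1/1209600 · (2.88651e-07 − 0.00257202) = 2.12610e-09.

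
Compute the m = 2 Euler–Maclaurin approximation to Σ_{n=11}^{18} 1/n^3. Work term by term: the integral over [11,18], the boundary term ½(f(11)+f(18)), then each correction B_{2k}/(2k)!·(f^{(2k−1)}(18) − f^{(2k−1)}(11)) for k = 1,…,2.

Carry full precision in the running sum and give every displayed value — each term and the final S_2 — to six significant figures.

Integral: ∫_11^18 1/x^3 dx = 0.00258902.
Boundary: ½(f(11) + f(18)) = ½(0.000751315 + 0.000171468) = 0.000461391.
So far: 0.00305041.
k=1: B_{2}/(2)! × [f^{(1)}(18) − f^{(1)}(11)] = 1/12 × (-2.85780e-05 − (-0.000204904)) = 1.46938e-05.
After k=1: 0.00306511.
k=2: B_{4}/(4)! × [f^{(3)}(18) − f^{(3)}(11)] = −1/720 × (-1.76407e-06 − (-3.38684e-05)) = -4.45894e-08.

S_2 ≈ 0.00306506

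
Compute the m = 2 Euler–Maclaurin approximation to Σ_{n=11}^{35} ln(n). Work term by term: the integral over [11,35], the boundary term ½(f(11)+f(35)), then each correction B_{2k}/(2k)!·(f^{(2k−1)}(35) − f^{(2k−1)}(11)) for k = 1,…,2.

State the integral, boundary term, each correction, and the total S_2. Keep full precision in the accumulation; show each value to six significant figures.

S_2 ≈ 77.0318

Integral: ∫_11^35 ln(x) dx = 74.0603.
Boundary: ½(f(11) + f(35)) = ½(2.39790 + 3.55535) = 2.97662.
So far: 77.0370.
Order-1 term: 1/12 · (0.0285714 − 0.0909091) = -0.00519481.
After k=1: 77.0318.
Order-2 term: −1/720 · (4.66472e-05 − 0.00150263) = 2.02220e-06.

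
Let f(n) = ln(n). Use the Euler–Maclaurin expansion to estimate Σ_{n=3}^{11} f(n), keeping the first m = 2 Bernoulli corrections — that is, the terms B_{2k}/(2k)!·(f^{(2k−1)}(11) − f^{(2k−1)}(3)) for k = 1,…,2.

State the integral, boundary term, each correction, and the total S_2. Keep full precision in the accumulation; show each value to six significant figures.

S_2 ≈ 16.8092

∫_3^11 ln(x) dx evaluates to 15.0810.
Endpoint term: (f(3) + f(11))/2 = (1.09861 + 2.39790)/2 = 1.74825.
Integral + boundary = 16.8293.
k=1: B_{2}/(2)! × [f^{(1)}(11) − f^{(1)}(3)] = 1/12 × (0.0909091 − 0.333333) = -0.0202020.
After k=1: 16.8091.
k=2: B_{4}/(4)! × [f^{(3)}(11) − f^{(3)}(3)] = −1/720 × (0.00150263 − 0.0740741) = 0.000100794.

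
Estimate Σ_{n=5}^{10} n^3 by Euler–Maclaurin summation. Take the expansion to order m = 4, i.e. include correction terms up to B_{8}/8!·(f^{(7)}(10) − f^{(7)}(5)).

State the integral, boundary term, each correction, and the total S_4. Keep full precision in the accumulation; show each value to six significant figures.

S_4 ≈ 2925.00

Integral: ∫_5^10 x^3 dx = 2343.75.
Endpoint term: (f(5) + f(10))/2 = (125.000 + 1000.00)/2 = 562.500.
So far: 2906.25.
k=1: B_{2}/(2)! × [f^{(1)}(10) − f^{(1)}(5)] = 1/12 × (300.000 − 75.0000) = 18.7500.
After k=1: 2925.00.
k=2: B_{4}/(4)! × [f^{(3)}(10) − f^{(3)}(5)] = −1/720 × (6.00000 − 6.00000) = 0.00000.
After k=2: 2925.00.
k=3: B_{6}/(6)! × [f^{(5)}(10) − f^{(5)}(5)] = 1/30240 × (0.00000 − 0.00000) = 0.00000.
After k=3: 2925.00.
k=4: B_{8}/(8)! × [f^{(7)}(10) − f^{(7)}(5)] = −1/1209600 × (0.00000 − 0.00000) = 0.00000.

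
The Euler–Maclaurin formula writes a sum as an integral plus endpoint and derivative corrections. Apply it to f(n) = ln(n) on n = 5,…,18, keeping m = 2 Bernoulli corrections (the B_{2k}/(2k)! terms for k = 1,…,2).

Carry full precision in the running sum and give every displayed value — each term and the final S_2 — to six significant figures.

S_2 ≈ 33.2174

∫_5^18 ln(x) dx evaluates to 30.9795.
Endpoint term: (f(5) + f(18))/2 = (1.60944 + 2.89037)/2 = 2.24990.
So far: 33.2294.
k=1: B_{2}/(2)! × [f^{(1)}(18) − f^{(1)}(5)] = 1/12 × (0.0555556 − 0.200000) = -0.0120370.
Partial sum through k=1: 33.2174.
k=2: B_{4}/(4)! × [f^{(3)}(18) − f^{(3)}(5)] = −1/720 × (0.000342936 − 0.0160000) = 2.17459e-05.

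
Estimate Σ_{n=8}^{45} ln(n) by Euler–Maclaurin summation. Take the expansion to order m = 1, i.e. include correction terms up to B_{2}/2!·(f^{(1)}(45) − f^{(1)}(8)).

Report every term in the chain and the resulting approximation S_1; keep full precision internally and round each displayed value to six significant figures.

Integral: ∫_8^45 ln(x) dx = 117.664.
Boundary: ½(f(8) + f(45)) = ½(2.07944 + 3.80666) = 2.94305.
Integral + boundary = 120.607.
Order-1 term: 1/12 · (0.0222222 − 0.125000) = -0.00856481.

S_1 ≈ 120.599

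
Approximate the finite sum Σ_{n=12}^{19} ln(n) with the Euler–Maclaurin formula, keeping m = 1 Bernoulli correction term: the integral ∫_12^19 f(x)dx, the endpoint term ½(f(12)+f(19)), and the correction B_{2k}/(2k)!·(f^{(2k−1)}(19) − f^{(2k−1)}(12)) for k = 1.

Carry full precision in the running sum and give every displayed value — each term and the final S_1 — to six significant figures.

S_1 ≈ 21.8376

∫_12^19 ln(x) dx evaluates to 19.1255.
Endpoint term: (f(12) + f(19))/2 = (2.48491 + 2.94444)/2 = 2.71467.
So far: 21.8401.
k=1: B_{2}/(2)! × [f^{(1)}(19) − f^{(1)}(12)] = 1/12 × (0.0526316 − 0.0833333) = -0.00255848.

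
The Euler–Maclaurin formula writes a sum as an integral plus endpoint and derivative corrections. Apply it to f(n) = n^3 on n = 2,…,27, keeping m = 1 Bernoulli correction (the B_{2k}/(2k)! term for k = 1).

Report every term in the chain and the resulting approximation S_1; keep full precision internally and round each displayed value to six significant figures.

S_1 ≈ 142883

The integral term ∫_2^27 x^3 dx = 132856.
Boundary: ½(f(2) + f(27)) = ½(8.00000 + 19683.0) = 9845.50.
Integral + boundary = 142702.
Correction k=1: B_{2}/2! · (f^{(1)}(27) − f^{(1)}(2)) = 1/12 · (2187.00 − 12.0000) = 181.250.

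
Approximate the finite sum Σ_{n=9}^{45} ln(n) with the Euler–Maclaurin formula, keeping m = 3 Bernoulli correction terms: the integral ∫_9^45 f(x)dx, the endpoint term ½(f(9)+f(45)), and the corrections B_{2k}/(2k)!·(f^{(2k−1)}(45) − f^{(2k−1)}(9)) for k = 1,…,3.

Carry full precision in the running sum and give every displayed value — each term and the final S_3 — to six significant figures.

Integral: ∫_9^45 ln(x) dx = 115.525.
Endpoint term: (f(9) + f(45))/2 = (2.19722 + 3.80666)/2 = 3.00194.
So far: 118.527.
Correction k=1: B_{2}/2! · (f^{(1)}(45) − f^{(1)}(9)) = 1/12 · (0.0222222 − 0.111111) = -0.00740741.
After k=1: 118.519.
Correction k=2: B_{4}/4! · (f^{(3)}(45) − f^{(3)}(9)) = −1/720 · (2.19479e-05 − 0.00274348) = 3.77991e-06.
After k=2: 118.519.
Correction k=3: B_{6}/6! · (f^{(5)}(45) − f^{(5)}(9)) = 1/30240 · (1.30061e-07 − 0.000406442) = -1.34362e-08.

S_3 ≈ 118.519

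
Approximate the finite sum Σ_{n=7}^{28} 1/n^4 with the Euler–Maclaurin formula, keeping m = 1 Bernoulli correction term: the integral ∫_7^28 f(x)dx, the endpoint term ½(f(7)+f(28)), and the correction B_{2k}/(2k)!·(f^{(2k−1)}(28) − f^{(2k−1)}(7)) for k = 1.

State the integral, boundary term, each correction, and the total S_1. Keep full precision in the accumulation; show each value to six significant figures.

The integral term ∫_7^28 1/x^4 dx = 0.000956633.
½[f(7) + f(28)] = ½[0.000416493 + 1.62693e-06] = 0.000209060.
Running total after boundary: 0.00116569.
Correction k=1: B_{2}/2! · (f^{(1)}(28) − f^{(1)}(7)) = 1/12 · (-2.32418e-07 − (-0.000237996)) = 1.98136e-05.

S_1 ≈ 0.00118551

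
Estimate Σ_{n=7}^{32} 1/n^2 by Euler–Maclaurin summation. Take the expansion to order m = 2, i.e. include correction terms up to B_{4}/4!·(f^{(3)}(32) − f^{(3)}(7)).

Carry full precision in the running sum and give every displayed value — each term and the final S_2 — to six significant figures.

∫_7^32 1/x^2 dx evaluates to 0.111607.
Endpoint term: (f(7) + f(32))/2 = (0.0204082 + 0.000976562)/2 = 0.0106924.
Running total after boundary: 0.122300.
k=1: B_{2}/(2)! × [f^{(1)}(32) − f^{(1)}(7)] = 1/12 × (-6.10352e-05 − (-0.00583090)) = 0.000480822.
After k=1: 0.122780.
k=2: B_{4}/(4)! × [f^{(3)}(32) − f^{(3)}(7)] = −1/720 × (-7.15256e-07 − (-0.00142798)) = -1.98231e-06.

S_2 ≈ 0.122778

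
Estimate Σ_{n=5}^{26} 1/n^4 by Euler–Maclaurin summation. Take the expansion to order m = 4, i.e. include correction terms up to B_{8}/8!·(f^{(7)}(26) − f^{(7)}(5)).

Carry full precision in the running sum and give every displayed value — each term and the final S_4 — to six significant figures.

S_4 ≈ 0.00355340

The integral term ∫_5^26 1/x^4 dx = 0.00264770.
Endpoint term: (f(5) + f(26))/2 = (0.00160000 + 2.18830e-06)/2 = 0.000801094.
Running total after boundary: 0.00344880.
Correction k=1: B_{2}/2! · (f^{(1)}(26) − f^{(1)}(5)) = 1/12 · (-3.36661e-07 − (-0.00128000)) = 0.000106639.
Running total after k=1: 0.00355543.
Correction k=2: B_{4}/4! · (f^{(3)}(26) − f^{(3)}(5)) = −1/720 · (-1.49406e-08 − (-0.00153600)) = -2.13331e-06.
Running total after k=2: 0.00355330.
Correction k=3: B_{6}/6! · (f^{(5)}(26) − f^{(5)}(5)) = 1/30240 · (-1.23768e-09 − (-0.00344064)) = 1.13778e-07.
Running total after k=3: 0.00355341.
Correction k=4: B_{8}/8! · (f^{(7)}(26) − f^{(7)}(5)) = −1/1209600 · (-1.64780e-10 − (-0.0123863)) = -1.02400e-08.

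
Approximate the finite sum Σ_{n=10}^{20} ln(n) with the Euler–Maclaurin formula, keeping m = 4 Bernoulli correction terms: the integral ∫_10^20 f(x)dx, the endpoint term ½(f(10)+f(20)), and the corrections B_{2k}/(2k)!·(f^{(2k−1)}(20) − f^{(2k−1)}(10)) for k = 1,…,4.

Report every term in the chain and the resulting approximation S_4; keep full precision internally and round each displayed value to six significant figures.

The integral term ∫_10^20 ln(x) dx = 26.8888.
Boundary: ½(f(10) + f(20)) = ½(2.30259 + 2.99573) = 2.64916.
Integral + boundary = 29.5380.
k=1: B_{2}/(2)! × [f^{(1)}(20) − f^{(1)}(10)] = 1/12 × (0.0500000 − 0.100000) = -0.00416667.
Running total after k=1: 29.5338.
k=2: B_{4}/(4)! × [f^{(3)}(20) − f^{(3)}(10)] = −1/720 × (0.000250000 − 0.00200000) = 2.43056e-06.
Running total after k=2: 29.5338.
k=3: B_{6}/(6)! × [f^{(5)}(20) − f^{(5)}(10)] = 1/30240 × (7.50000e-06 − 0.000240000) = -7.68849e-09.
Running total after k=3: 29.5338.
k=4: B_{8}/(8)! × [f^{(7)}(20) − f^{(7)}(10)] = −1/1209600 × (5.62500e-07 − 7.20000e-05) = 5.90588e-11.

S_4 ≈ 29.5338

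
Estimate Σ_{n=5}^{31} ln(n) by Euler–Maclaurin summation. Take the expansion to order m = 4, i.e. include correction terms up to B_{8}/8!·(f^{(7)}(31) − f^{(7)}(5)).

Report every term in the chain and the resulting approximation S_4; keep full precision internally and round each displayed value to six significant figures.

S_4 ≈ 74.9142

The integral term ∫_5^31 ln(x) dx = 72.4064.
½[f(5) + f(31)] = ½[1.60944 + 3.43399] = 2.52171.
Integral + boundary = 74.9281.
Correction k=1: B_{2}/2! · (f^{(1)}(31) − f^{(1)}(5)) = 1/12 · (0.0322581 − 0.200000) = -0.0139785.
Partial sum through k=1: 74.9141.
Correction k=2: B_{4}/4! · (f^{(3)}(31) − f^{(3)}(5)) = −1/720 · (6.71344e-05 − 0.0160000) = 2.21290e-05.
Partial sum through k=2: 74.9142.
Correction k=3: B_{6}/6! · (f^{(5)}(31) − f^{(5)}(5)) = 1/30240 · (8.38306e-07 − 0.00768000) = -2.53941e-07.
Partial sum through k=3: 74.9142.
Correction k=4: B_{8}/8! · (f^{(7)}(31) − f^{(7)}(5)) = −1/1209600 · (2.61698e-08 − 0.00921600) = 7.61903e-09.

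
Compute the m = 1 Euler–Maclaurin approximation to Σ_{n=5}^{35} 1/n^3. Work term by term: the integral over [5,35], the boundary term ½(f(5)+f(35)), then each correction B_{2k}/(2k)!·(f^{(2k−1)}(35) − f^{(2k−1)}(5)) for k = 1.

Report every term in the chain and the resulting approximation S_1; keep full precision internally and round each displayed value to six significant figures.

S_1 ≈ 0.0240033

The integral term ∫_5^35 1/x^3 dx = 0.0195918.
Boundary: ½(f(5) + f(35)) = ½(0.00800000 + 2.33236e-05) = 0.00401166.
Integral + boundary = 0.0236035.
Correction k=1: B_{2}/2! · (f^{(1)}(35) − f^{(1)}(5)) = 1/12 · (-1.99917e-06 − (-0.00480000)) = 0.000399833.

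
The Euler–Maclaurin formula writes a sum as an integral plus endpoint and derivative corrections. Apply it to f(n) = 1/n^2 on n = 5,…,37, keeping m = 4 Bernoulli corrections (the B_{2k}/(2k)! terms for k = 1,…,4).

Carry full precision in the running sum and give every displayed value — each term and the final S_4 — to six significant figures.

Integral: ∫_5^37 1/x^2 dx = 0.172973.
½[f(5) + f(37)] = ½[0.0400000 + 0.000730460] = 0.0203652.
Running total after boundary: 0.193338.
Order-1 term: 1/12 · (-3.94843e-05 − (-0.0160000)) = 0.00133004.
After k=1: 0.194668.
Order-2 term: −1/720 · (-3.46101e-07 − (-0.00768000)) = -1.06662e-05.
After k=2: 0.194658.
Order-3 term: 1/30240 · (-7.58439e-09 − (-0.00921600)) = 3.04762e-07.
After k=3: 0.194658.
Order-4 term: −1/1209600 · (-3.10245e-10 − (-0.0206438)) = -1.70667e-08.

S_4 ≈ 0.194658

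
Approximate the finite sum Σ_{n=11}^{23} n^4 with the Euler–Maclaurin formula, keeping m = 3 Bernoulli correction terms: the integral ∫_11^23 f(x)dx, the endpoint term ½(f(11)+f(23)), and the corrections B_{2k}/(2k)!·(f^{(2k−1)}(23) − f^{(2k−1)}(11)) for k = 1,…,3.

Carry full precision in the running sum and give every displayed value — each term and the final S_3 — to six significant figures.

S_3 ≈ 1.40591e+06

∫_11^23 x^4 dx evaluates to 1.25506e+06.
½[f(11) + f(23)] = ½[14641.0 + 279841] = 147241.
So far: 1.40230e+06.
Correction k=1: B_{2}/2! · (f^{(1)}(23) − f^{(1)}(11)) = 1/12 · (48668.0 − 5324.00) = 3612.00.
After k=1: 1.40591e+06.
Correction k=2: B_{4}/4! · (f^{(3)}(23) − f^{(3)}(11)) = −1/720 · (552.000 − 264.000) = -0.400000.
After k=2: 1.40591e+06.
Correction k=3: B_{6}/6! · (f^{(5)}(23) − f^{(5)}(11)) = 1/30240 · (0.00000 − 0.00000) = 0.00000.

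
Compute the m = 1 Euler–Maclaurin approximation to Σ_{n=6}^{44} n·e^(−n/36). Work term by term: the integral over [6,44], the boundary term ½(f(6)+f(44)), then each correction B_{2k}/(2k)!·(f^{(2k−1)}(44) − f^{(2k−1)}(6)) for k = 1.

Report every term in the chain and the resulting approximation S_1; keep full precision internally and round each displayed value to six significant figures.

S_1 ≈ 440.461

Integral: ∫_6^44 x·e^(−x/36) dx = 431.505.
Boundary: ½(f(6) + f(44)) = ½(5.07889 + 12.9613) = 9.02009.
Integral + boundary = 440.525.
Correction k=1: B_{2}/2! · (f^{(1)}(44) − f^{(1)}(6)) = 1/12 · (-0.0654611 − 0.705401) = -0.0642385.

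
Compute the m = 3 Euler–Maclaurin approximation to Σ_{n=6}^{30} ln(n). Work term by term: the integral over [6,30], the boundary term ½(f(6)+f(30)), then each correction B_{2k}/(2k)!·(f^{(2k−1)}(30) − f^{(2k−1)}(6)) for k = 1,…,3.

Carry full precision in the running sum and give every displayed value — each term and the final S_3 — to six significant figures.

The integral term ∫_6^30 ln(x) dx = 67.2854.
Endpoint term: (f(6) + f(30))/2 = (1.79176 + 3.40120)/2 = 2.59648.
So far: 69.8818.
k=1: B_{2}/(2)! × [f^{(1)}(30) − f^{(1)}(6)] = 1/12 × (0.0333333 − 0.166667) = -0.0111111.
Running total after k=1: 69.8707.
k=2: B_{4}/(4)! × [f^{(3)}(30) − f^{(3)}(6)] = −1/720 × (7.40741e-05 − 0.00925926) = 1.27572e-05.
Running total after k=2: 69.8707.
k=3: B_{6}/(6)! × [f^{(5)}(30) − f^{(5)}(6)] = 1/30240 × (9.87654e-07 − 0.00308642) = -1.02031e-07.

S_3 ≈ 69.8707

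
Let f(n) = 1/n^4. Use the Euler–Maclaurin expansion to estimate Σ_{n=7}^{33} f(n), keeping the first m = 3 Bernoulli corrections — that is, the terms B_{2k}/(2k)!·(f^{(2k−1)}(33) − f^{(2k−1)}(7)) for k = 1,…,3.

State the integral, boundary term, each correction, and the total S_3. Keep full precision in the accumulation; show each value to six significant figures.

S_3 ≈ 0.00119084

Integral: ∫_7^33 1/x^4 dx = 0.000962542.
Boundary: ½(f(7) + f(33)) = ½(0.000416493 + 8.43226e-07) = 0.000208668.
Integral + boundary = 0.00117121.
k=1: B_{2}/(2)! × [f^{(1)}(33) − f^{(1)}(7)] = 1/12 × (-1.02209e-07 − (-0.000237996)) = 1.98245e-05.
Partial sum through k=1: 0.00119103.
k=2: B_{4}/(4)! × [f^{(3)}(33) − f^{(3)}(7)] = −1/720 × (-2.81568e-09 − (-0.000145712)) = -2.02374e-07.
Partial sum through k=2: 0.00119083.
k=3: B_{6}/(6)! × [f^{(5)}(33) − f^{(5)}(7)] = 1/30240 × (-1.44792e-10 − (-0.000166528)) = 5.50687e-09.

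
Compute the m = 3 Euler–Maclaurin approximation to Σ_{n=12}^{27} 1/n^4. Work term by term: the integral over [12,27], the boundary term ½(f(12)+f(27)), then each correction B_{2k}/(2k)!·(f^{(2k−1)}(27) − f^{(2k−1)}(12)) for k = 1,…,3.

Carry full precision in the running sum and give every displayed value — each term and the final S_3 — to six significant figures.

∫_12^27 1/x^4 dx evaluates to 0.000175966.
Boundary: ½(f(12) + f(27)) = ½(4.82253e-05 + 1.88168e-06) = 2.50535e-05.
Integral + boundary = 0.000201020.
Order-1 term: 1/12 · (-2.78767e-07 − (-1.60751e-05)) = 1.31636e-06.
Running total after k=1: 0.000202336.
Order-2 term: −1/720 · (-1.14719e-08 − (-3.34898e-06)) = -4.63543e-09.
Running total after k=2: 0.000202331.
Order-3 term: 1/30240 · (-8.81242e-10 − (-1.30238e-06)) = 4.30390e-11.

S_3 ≈ 0.000202331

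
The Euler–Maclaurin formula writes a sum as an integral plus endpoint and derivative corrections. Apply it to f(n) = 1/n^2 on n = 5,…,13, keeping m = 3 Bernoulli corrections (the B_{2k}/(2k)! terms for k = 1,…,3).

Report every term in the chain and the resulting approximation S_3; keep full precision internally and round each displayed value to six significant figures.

The integral term ∫_5^13 1/x^2 dx = 0.123077.
Endpoint term: (f(5) + f(13))/2 = (0.0400000 + 0.00591716)/2 = 0.0229586.
Running total after boundary: 0.146036.
Correction k=1: B_{2}/2! · (f^{(1)}(13) − f^{(1)}(5)) = 1/12 · (-0.000910332 − (-0.0160000)) = 0.00125747.
After k=1: 0.147293.
Correction k=2: B_{4}/4! · (f^{(3)}(13) − f^{(3)}(5)) = −1/720 · (-6.46390e-05 − (-0.00768000)) = -1.05769e-05.
After k=2: 0.147282.
Correction k=3: B_{6}/6! · (f^{(5)}(13) − f^{(5)}(5)) = 1/30240 · (-1.14744e-05 − (-0.00921600)) = 3.04382e-07.

S_3 ≈ 0.147283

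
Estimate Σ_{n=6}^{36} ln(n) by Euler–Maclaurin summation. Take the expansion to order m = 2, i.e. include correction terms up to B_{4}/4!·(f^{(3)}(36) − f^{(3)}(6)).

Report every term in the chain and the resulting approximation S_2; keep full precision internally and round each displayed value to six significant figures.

The integral term ∫_6^36 ln(x) dx = 88.2561.
Boundary: ½(f(6) + f(36)) = ½(1.79176 + 3.58352) = 2.68764.
Running total after boundary: 90.9438.
k=1: B_{2}/(2)! × [f^{(1)}(36) − f^{(1)}(6)] = 1/12 × (0.0277778 − 0.166667) = -0.0115741.
Partial sum through k=1: 90.9322.
k=2: B_{4}/(4)! × [f^{(3)}(36) − f^{(3)}(6)] = −1/720 × (4.28669e-05 − 0.00925926) = 1.28005e-05.

S_2 ≈ 90.9322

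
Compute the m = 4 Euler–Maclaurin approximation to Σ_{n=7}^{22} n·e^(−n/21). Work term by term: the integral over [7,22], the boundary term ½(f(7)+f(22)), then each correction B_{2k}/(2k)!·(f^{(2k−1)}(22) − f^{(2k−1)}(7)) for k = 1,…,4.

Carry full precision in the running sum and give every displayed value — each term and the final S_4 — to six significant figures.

S_4 ≈ 110.899

∫_7^22 x·e^(−x/21) dx evaluates to 104.573.
Endpoint term: (f(7) + f(22))/2 = (5.01572 + 7.71698)/2 = 6.36635.
Running total after boundary: 110.940.
Order-1 term: 1/12 · (-0.0167034 − 0.477688) = -0.0411992.
Running total after k=1: 110.899.
Order-2 term: −1/720 · (0.00155293 − 0.00433277) = 3.86089e-06.
Running total after k=2: 110.899.
Order-3 term: 1/30240 · (7.12864e-06 − 1.71935e-05) = -3.32833e-10.
Running total after k=3: 110.899.
Order-4 term: −1/1209600 · (2.43444e-08 − 5.56965e-08) = 2.59194e-14.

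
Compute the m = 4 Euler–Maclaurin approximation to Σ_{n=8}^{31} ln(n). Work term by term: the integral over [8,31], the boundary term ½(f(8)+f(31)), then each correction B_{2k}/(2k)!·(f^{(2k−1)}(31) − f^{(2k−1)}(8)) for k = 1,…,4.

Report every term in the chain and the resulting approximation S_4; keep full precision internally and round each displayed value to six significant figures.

S_4 ≈ 69.5671

Integral: ∫_8^31 ln(x) dx = 66.8181.
Endpoint term: (f(8) + f(31))/2 = (2.07944 + 3.43399)/2 = 2.75671.
Running total after boundary: 69.5748.
Order-1 term: 1/12 · (0.0322581 − 0.125000) = -0.00772849.
Partial sum through k=1: 69.5671.
Order-2 term: −1/720 · (6.71344e-05 − 0.00390625) = 5.33211e-06.
Partial sum through k=2: 69.5671.
Order-3 term: 1/30240 · (8.38306e-07 − 0.000732422) = -2.41926e-08.
Partial sum through k=3: 69.5671.
Order-4 term: −1/1209600 · (2.61698e-08 − 0.000343323) = 2.83810e-10.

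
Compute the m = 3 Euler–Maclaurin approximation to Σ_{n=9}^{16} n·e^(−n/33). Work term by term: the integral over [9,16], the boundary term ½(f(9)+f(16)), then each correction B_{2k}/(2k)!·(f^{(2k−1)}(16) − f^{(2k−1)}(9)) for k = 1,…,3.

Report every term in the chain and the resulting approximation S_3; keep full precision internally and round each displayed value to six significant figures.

S_3 ≈ 67.7616

Integral: ∫_9^16 x·e^(−x/33) dx = 59.4291.
½[f(9) + f(16)] = ½[6.85170 + 9.85265] = 8.35218.
Integral + boundary = 67.7813.
k=1: B_{2}/(2)! × [f^{(1)}(16) − f^{(1)}(9)] = 1/12 × (0.317225 − 0.553673) = -0.0197040.
Running total after k=1: 67.7616.
k=2: B_{4}/(4)! × [f^{(3)}(16) − f^{(3)}(9)] = −1/720 × (0.00142223 − 0.00190659) = 6.72721e-07.
Running total after k=2: 67.7616.
k=3: B_{6}/(6)! × [f^{(5)}(16) − f^{(5)}(9)] = 1/30240 × (2.34450e-06 − 3.03467e-06) = -2.28231e-11.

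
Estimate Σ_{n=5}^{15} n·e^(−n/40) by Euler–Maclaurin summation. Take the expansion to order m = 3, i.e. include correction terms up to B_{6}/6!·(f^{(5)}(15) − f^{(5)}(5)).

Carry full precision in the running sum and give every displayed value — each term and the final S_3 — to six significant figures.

∫_5^15 x·e^(−x/40) dx evaluates to 76.4580.
Endpoint term: (f(5) + f(15))/2 = (4.41248 + 10.3093)/2 = 7.36091.
Running total after boundary: 83.8189.
k=1: B_{2}/(2)! × [f^{(1)}(15) − f^{(1)}(5)] = 1/12 × (0.429556 − 0.772185) = -0.0285524.
After k=1: 83.7904.
k=2: B_{4}/(4)! × [f^{(3)}(15) − f^{(3)}(5)] = −1/720 × (0.00112758 − 0.00158574) = 6.36323e-07.
After k=2: 83.7904.
k=3: B_{6}/(6)! × [f^{(5)}(15) − f^{(5)}(5)] = 1/30240 × (1.24168e-06 − 1.68054e-06) = -1.45123e-11.

S_3 ≈ 83.7904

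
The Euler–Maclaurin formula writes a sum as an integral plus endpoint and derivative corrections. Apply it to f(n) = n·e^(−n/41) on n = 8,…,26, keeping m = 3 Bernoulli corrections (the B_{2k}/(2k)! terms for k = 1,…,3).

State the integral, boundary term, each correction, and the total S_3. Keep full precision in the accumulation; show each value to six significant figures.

S_3 ≈ 206.044

The integral term ∫_8^26 x·e^(−x/41) dx = 195.897.
Boundary: ½(f(8) + f(26)) = ½(6.58187 + 13.7901) = 10.1860.
Running total after boundary: 206.083.
Order-1 term: 1/12 · (0.194044 − 0.662201) = -0.0390130.
After k=1: 206.044.
Order-2 term: −1/720 · (0.000746473 − 0.00137280) = 8.69893e-07.
After k=2: 206.044.
Order-3 term: 1/30240 · (8.19459e-07 − 1.39896e-06) = -1.91635e-11.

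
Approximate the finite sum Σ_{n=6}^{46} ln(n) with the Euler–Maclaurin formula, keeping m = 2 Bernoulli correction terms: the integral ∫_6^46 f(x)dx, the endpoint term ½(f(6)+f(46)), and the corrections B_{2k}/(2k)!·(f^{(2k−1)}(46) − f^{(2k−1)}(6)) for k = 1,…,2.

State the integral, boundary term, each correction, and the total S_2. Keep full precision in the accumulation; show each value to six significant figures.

Integral: ∫_6^46 ln(x) dx = 125.367.
½[f(6) + f(46)] = ½[1.79176 + 3.82864] = 2.81020.
Integral + boundary = 128.177.
Order-1 term: 1/12 · (0.0217391 − 0.166667) = -0.0120773.
Partial sum through k=1: 128.165.
Order-2 term: −1/720 · (2.05474e-05 − 0.00925926) = 1.28315e-05.

S_2 ≈ 128.165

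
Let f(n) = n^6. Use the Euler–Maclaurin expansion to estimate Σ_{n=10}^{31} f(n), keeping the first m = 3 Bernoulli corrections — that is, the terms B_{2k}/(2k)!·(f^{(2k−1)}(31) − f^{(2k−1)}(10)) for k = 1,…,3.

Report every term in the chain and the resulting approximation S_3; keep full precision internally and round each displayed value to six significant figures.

S_3 ≈ 4.38746e+09

Integral: ∫_10^31 x^6 dx = 3.92894e+09.
Endpoint term: (f(10) + f(31))/2 = (1.00000e+06 + 8.87504e+08)/2 = 4.44252e+08.
Integral + boundary = 4.37320e+09.
Correction k=1: B_{2}/2! · (f^{(1)}(31) − f^{(1)}(10)) = 1/12 · (1.71775e+08 − 600000) = 1.42646e+07.
After k=1: 4.38746e+09.
Correction k=2: B_{4}/4! · (f^{(3)}(31) − f^{(3)}(10)) = −1/720 · (3.57492e+06 − 120000) = -4798.50.
After k=2: 4.38746e+09.
Correction k=3: B_{6}/6! · (f^{(5)}(31) − f^{(5)}(10)) = 1/30240 · (22320.0 − 7200.00) = 0.500000.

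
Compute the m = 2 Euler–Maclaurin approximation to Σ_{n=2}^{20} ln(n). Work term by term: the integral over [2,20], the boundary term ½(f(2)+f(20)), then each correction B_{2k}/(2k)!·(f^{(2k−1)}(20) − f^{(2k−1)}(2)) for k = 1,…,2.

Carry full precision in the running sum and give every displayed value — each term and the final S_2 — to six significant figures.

∫_2^20 ln(x) dx evaluates to 40.5284.
Endpoint term: (f(2) + f(20))/2 = (0.693147 + 2.99573)/2 = 1.84444.
Running total after boundary: 42.3728.
k=1: B_{2}/(2)! × [f^{(1)}(20) − f^{(1)}(2)] = 1/12 × (0.0500000 − 0.500000) = -0.0375000.
After k=1: 42.3353.
k=2: B_{4}/(4)! × [f^{(3)}(20) − f^{(3)}(2)] = −1/720 × (0.000250000 − 0.250000) = 0.000346875.

S_2 ≈ 42.3356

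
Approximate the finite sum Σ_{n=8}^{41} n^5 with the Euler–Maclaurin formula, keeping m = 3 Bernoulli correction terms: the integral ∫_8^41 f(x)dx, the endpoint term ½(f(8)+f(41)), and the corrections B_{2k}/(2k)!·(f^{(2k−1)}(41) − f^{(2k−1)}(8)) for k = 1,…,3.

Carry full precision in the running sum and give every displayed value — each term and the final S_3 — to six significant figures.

Integral: ∫_8^41 x^5 dx = 7.91640e+08.
Boundary: ½(f(8) + f(41)) = ½(32768.0 + 1.15856e+08) = 5.79445e+07.
Running total after boundary: 8.49585e+08.
k=1: B_{2}/(2)! × [f^{(1)}(41) − f^{(1)}(8)] = 1/12 × (1.41288e+07 − 20480.0) = 1.17569e+06.
Partial sum through k=1: 8.50761e+08.
k=2: B_{4}/(4)! × [f^{(3)}(41) − f^{(3)}(8)] = −1/720 × (100860 − 3840.00) = -134.750.
Partial sum through k=2: 8.50760e+08.
k=3: B_{6}/(6)! × [f^{(5)}(41) − f^{(5)}(8)] = 1/30240 × (120.000 − 120.000) = 0.00000.

S_3 ≈ 8.50760e+08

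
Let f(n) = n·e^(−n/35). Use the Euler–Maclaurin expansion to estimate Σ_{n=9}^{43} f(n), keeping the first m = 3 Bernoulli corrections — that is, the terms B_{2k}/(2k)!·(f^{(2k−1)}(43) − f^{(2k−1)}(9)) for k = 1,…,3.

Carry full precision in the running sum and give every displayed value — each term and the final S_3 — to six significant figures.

∫_9^43 x·e^(−x/35) dx evaluates to 391.717.
Endpoint term: (f(9) + f(43))/2 = (6.95932 + 12.5865)/2 = 9.77293.
Integral + boundary = 401.490.
Correction k=1: B_{2}/2! · (f^{(1)}(43) − f^{(1)}(9)) = 1/12 · (-0.0669052 − 0.574420) = -0.0534438.
Partial sum through k=1: 401.437.
Correction k=2: B_{4}/4! · (f^{(3)}(43) − f^{(3)}(9)) = −1/720 · (0.000423278 − 0.00173138) = 1.81680e-06.
Partial sum through k=2: 401.437.
Correction k=3: B_{6}/6! · (f^{(5)}(43) − f^{(5)}(9)) = 1/30240 · (7.35651e-07 − 2.44395e-06) = -5.64913e-11.

S_3 ≈ 401.437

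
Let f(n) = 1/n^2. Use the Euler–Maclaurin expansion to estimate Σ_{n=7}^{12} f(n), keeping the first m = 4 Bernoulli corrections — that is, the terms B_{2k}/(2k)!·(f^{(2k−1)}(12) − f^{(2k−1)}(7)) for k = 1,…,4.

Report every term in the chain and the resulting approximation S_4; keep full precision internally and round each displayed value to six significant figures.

S_4 ≈ 0.0735877

The integral term ∫_7^12 1/x^2 dx = 0.0595238.
Endpoint term: (f(7) + f(12))/2 = (0.0204082 + 0.00694444)/2 = 0.0136763.
Integral + boundary = 0.0732001.
Order-1 term: 1/12 · (-0.00115741 − (-0.00583090)) = 0.000389458.
Partial sum through k=1: 0.0735896.
Order-2 term: −1/720 · (-9.64506e-05 − (-0.00142798)) = -1.84934e-06.
Partial sum through k=2: 0.0735877.
Order-3 term: 1/30240 · (-2.00939e-05 − (-0.000874271)) = 2.82466e-08.
Partial sum through k=3: 0.0735878.
Order-4 term: −1/1209600 · (-7.81429e-06 − (-0.000999167)) = -8.19571e-10.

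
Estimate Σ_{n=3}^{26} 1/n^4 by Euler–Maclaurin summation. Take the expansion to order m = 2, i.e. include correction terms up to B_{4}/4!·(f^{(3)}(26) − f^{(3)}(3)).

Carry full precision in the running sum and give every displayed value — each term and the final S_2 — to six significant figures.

∫_3^26 1/x^4 dx evaluates to 0.0123267.
Boundary: ½(f(3) + f(26)) = ½(0.0123457 + 2.18830e-06) = 0.00617393.
Running total after boundary: 0.0185006.
k=1: B_{2}/(2)! × [f^{(1)}(26) − f^{(1)}(3)] = 1/12 × (-3.36661e-07 − (-0.0164609)) = 0.00137171.
After k=1: 0.0198724.
k=2: B_{4}/(4)! × [f^{(3)}(26) − f^{(3)}(3)] = −1/720 × (-1.49406e-08 − (-0.0548697)) = -7.62079e-05.

S_2 ≈ 0.0197962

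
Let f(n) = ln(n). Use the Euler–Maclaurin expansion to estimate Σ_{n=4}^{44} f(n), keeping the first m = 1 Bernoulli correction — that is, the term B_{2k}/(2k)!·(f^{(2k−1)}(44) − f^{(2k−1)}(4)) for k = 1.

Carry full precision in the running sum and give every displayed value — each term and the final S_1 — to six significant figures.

S_1 ≈ 123.525

Integral: ∫_4^44 ln(x) dx = 120.959.
Endpoint term: (f(4) + f(44))/2 = (1.38629 + 3.78419)/2 = 2.58524.
Integral + boundary = 123.544.
k=1: B_{2}/(2)! × [f^{(1)}(44) − f^{(1)}(4)] = 1/12 × (0.0227273 − 0.250000) = -0.0189394.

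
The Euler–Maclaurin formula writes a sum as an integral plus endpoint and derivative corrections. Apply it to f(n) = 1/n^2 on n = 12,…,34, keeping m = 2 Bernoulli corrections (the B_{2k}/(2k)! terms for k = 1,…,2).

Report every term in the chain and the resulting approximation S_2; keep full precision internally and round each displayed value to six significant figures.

The integral term ∫_12^34 1/x^2 dx = 0.0539216.
Endpoint term: (f(12) + f(34))/2 = (0.00694444 + 0.000865052)/2 = 0.00390475.
So far: 0.0578263.
Correction k=1: B_{2}/2! · (f^{(1)}(34) − f^{(1)}(12)) = 1/12 · (-5.08854e-05 − (-0.00115741)) = 9.22102e-05.
Running total after k=1: 0.0579185.
Correction k=2: B_{4}/4! · (f^{(3)}(34) − f^{(3)}(12)) = −1/720 · (-5.28222e-07 − (-9.64506e-05)) = -1.33226e-07.

S_2 ≈ 0.0579184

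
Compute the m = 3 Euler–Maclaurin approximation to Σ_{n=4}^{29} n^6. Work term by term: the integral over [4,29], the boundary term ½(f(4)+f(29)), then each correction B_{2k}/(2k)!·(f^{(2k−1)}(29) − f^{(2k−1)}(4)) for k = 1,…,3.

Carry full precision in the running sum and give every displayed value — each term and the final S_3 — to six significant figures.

S_3 ≈ 2.77193e+09

Integral: ∫_4^29 x^6 dx = 2.46427e+09.
½[f(4) + f(29)] = ½[4096.00 + 5.94823e+08] = 2.97414e+08.
Running total after boundary: 2.76168e+09.
Order-1 term: 1/12 · (1.23067e+08 − 6144.00) = 1.02551e+07.
Running total after k=1: 2.77193e+09.
Order-2 term: −1/720 · (2.92668e+06 − 7680.00) = -4054.17.
Running total after k=2: 2.77193e+09.
Order-3 term: 1/30240 · (20880.0 − 2880.00) = 0.595238.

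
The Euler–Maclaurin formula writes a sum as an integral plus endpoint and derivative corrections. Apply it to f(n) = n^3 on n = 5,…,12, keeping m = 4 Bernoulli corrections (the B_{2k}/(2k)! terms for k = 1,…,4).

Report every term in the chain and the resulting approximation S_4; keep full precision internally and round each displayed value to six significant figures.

S_4 ≈ 5984.00

∫_5^12 x^3 dx evaluates to 5027.75.
Boundary: ½(f(5) + f(12)) = ½(125.000 + 1728.00) = 926.500.
So far: 5954.25.
Order-1 term: 1/12 · (432.000 − 75.0000) = 29.7500.
Running total after k=1: 5984.00.
Order-2 term: −1/720 · (6.00000 − 6.00000) = 0.00000.
Running total after k=2: 5984.00.
Order-3 term: 1/30240 · (0.00000 − 0.00000) = 0.00000.
Running total after k=3: 5984.00.
Order-4 term: −1/1209600 · (0.00000 − 0.00000) = 0.00000.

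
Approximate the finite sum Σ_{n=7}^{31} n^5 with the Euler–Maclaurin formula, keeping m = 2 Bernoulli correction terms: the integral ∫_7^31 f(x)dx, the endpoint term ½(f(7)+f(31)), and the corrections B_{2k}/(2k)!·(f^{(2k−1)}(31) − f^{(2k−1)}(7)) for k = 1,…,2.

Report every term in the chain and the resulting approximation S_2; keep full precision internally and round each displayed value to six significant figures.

Integral: ∫_7^31 x^5 dx = 1.47898e+08.
Boundary: ½(f(7) + f(31)) = ½(16807.0 + 2.86292e+07) = 1.43230e+07.
So far: 1.62221e+08.
Order-1 term: 1/12 · (4.61760e+06 − 12005.0) = 383800.
Running total after k=1: 1.62604e+08.
Order-2 term: −1/720 · (57660.0 − 2940.00) = -76.0000.

S_2 ≈ 1.62604e+08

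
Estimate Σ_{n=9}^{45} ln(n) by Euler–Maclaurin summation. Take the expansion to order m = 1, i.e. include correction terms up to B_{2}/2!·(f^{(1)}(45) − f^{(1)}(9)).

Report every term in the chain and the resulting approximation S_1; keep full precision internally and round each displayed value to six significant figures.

Integral: ∫_9^45 ln(x) dx = 115.525.
½[f(9) + f(45)] = ½[2.19722 + 3.80666] = 3.00194.
Integral + boundary = 118.527.
Order-1 term: 1/12 · (0.0222222 − 0.111111) = -0.00740741.

S_1 ≈ 118.519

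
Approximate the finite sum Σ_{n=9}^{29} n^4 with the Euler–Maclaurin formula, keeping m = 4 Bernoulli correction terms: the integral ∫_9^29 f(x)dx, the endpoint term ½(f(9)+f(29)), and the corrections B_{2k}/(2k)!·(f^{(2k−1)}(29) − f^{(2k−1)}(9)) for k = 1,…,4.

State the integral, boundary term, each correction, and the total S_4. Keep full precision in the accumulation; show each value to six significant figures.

∫_9^29 x^4 dx evaluates to 4.09042e+06.
½[f(9) + f(29)] = ½[6561.00 + 707281] = 356921.
So far: 4.44734e+06.
k=1: B_{2}/(2)! × [f^{(1)}(29) − f^{(1)}(9)] = 1/12 × (97556.0 − 2916.00) = 7886.67.
Partial sum through k=1: 4.45523e+06.
k=2: B_{4}/(4)! × [f^{(3)}(29) − f^{(3)}(9)] = −1/720 × (696.000 − 216.000) = -0.666667.
Partial sum through k=2: 4.45523e+06.
k=3: B_{6}/(6)! × [f^{(5)}(29) − f^{(5)}(9)] = 1/30240 × (0.00000 − 0.00000) = 0.00000.
Partial sum through k=3: 4.45523e+06.
k=4: B_{8}/(8)! × [f^{(7)}(29) − f^{(7)}(9)] = −1/1209600 × (0.00000 − 0.00000) = 0.00000.

S_4 ≈ 4.45523e+06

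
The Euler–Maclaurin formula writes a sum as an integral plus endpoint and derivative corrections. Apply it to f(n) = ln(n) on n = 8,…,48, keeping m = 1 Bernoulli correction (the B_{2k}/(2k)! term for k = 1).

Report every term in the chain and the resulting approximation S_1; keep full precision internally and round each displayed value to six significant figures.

Integral: ∫_8^48 ln(x) dx = 129.182.
Boundary: ½(f(8) + f(48)) = ½(2.07944 + 3.87120) = 2.97532.
Integral + boundary = 132.157.
k=1: B_{2}/(2)! × [f^{(1)}(48) − f^{(1)}(8)] = 1/12 × (0.0208333 − 0.125000) = -0.00868056.

S_1 ≈ 132.149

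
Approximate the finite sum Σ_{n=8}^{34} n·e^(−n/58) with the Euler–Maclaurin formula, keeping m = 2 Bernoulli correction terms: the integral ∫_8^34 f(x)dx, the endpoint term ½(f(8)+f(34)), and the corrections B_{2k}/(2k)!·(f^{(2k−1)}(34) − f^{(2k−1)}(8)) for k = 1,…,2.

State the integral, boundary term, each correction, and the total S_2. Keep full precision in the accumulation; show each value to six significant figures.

The integral term ∫_8^34 x·e^(−x/58) dx = 365.664.
½[f(8) + f(34)] = ½[6.96927 + 18.9188] = 12.9440.
Integral + boundary = 378.609.
Correction k=1: B_{2}/2! · (f^{(1)}(34) − f^{(1)}(8)) = 1/12 · (0.230249 − 0.750999) = -0.0433959.
Partial sum through k=1: 378.565.
Correction k=2: B_{4}/4! · (f^{(3)}(34) − f^{(3)}(8)) = −1/720 · (0.000399262 − 0.000741176) = 4.74881e-07.

S_2 ≈ 378.565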